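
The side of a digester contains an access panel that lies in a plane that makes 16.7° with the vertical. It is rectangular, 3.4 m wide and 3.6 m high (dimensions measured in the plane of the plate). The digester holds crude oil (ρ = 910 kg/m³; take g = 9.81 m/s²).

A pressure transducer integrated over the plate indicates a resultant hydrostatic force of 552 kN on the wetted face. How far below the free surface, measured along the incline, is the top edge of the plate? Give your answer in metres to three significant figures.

y_top ≈ 3.47 m

γ = ρg = 910 × 9.81 / 1000 = 8.9271 kN/m³.
A = 3.4 × 3.6 = 12.24 m².
From F = γ·h_c·A, the centroid depth is h_c = 552/(8.9271 × 12.24) = 5.05181 m.
The plate makes 16.7° with the vertical, i.e. θ = 90° − 16.7° = 73.3° to the horizontal. Measuring y along the incline from the free-surface line, vertical depth h = y·sinθ with sinθ = 0.957822.
Along the incline, y_c = h_c/sinθ = 5.05181/0.957822 = 5.27427 m.
The centroid lies 3.6/2 = 1.8 m below the top edge, so the top edge sits at y_top = 5.27427 − 1.8 = 3.47427 m along the incline.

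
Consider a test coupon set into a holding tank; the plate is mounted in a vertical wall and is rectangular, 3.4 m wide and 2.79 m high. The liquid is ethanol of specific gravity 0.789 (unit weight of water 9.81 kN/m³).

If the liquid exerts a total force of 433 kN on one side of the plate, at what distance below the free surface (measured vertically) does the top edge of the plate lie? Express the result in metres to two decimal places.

d_top ≈ 4.50 m

γ = 0.789 × 9.81 = 7.74009 kN/m³.
A = 3.4 × 2.79 = 9.486 m².
From F = γ·h_c·A, the centroid depth is h_c = 433/(7.74009 × 9.486) = 5.89738 m.
The centroid lies 2.79/2 = 1.395 m below the top edge, so the top edge sits at h_top = 5.89738 − 1.395 = 4.50238 m below the surface.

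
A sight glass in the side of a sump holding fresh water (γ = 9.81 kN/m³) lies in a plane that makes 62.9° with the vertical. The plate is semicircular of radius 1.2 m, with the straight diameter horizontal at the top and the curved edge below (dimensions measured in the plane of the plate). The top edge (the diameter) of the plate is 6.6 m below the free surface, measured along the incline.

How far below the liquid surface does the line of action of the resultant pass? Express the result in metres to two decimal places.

h_p = 3.25 m

γ = 9.81 kN/m³.
The plate makes 62.9° with the vertical, i.e. θ = 90° − 62.9° = 27.1° to the horizontal. Measuring y along the incline from the free-surface line, vertical depth h = y·sinθ with sinθ = 0.455545.
The centroid of a semicircle lies 4r/(3π) = 0.509296 m from the diameter, here below the top edge, so y_c = 6.6 + 0.509296 = 7.1093 m and h_c = 7.1093 × 0.455545 = 3.23861 m.
A = πr²/2 = π × 1.2²/2 = 2.26195 m².
Resultant F = γ·h_c·A = 9.81 × 3.23861 × 2.26195 = 71.8639 kN.
I_c = (π/8 − 8/(9π))·r⁴ = 0.109757 × 1.2⁴ = 0.227592 m⁴.
Centre of pressure: y_p = y_c + I_c/(y_c·A) = 7.1093 + 0.227592/(7.1093 × 2.26195) = 7.1093 + 0.014153 = 7.12345 m along the plane.
Vertically, h_p = y_p·sinθ = 7.12345 × 0.455545 = 3.24505 m.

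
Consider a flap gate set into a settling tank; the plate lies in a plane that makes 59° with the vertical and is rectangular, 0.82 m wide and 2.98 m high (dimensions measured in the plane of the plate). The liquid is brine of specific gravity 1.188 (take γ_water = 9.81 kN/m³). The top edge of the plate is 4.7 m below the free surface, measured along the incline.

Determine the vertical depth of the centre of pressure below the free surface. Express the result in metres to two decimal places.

h_p = 3.25 m

γ = 1.188 × 9.81 = 11.65428 kN/m³.
The plate makes 59° with the vertical, i.e. θ = 90° − 59° = 31° to the horizontal. Measuring y along the incline from the free-surface line, vertical depth h = y·sinθ with sinθ = 0.515038.
The centroid lies 2.98/2 = 1.49 m below the top edge, so y_c = 4.7 + 1.49 = 6.19 m and h_c = 6.19 × 0.515038 = 3.18809 m.
A = 0.82 × 2.98 = 2.4436 m².
Resultant F = γ·h_c·A = 11.65428 × 3.18809 × 2.4436 = 90.7917 kN.
I_c = b·h³/12 = 0.82 × 2.98³/12 = 1.80835 m⁴.
Centre of pressure: y_p = y_c + I_c/(y_c·A) = 6.19 + 1.80835/(6.19 × 2.4436) = 6.19 + 0.119553 = 6.30955 m along the plane.
Vertically, h_p = y_p·sinθ = 6.30955 × 0.515038 = 3.24966 m.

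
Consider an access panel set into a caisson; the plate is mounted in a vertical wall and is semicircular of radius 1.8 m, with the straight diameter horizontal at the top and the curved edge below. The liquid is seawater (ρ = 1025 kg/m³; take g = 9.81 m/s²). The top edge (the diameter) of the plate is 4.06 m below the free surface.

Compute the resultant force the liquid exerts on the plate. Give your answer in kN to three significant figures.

γ = ρg = 1025 × 9.81 / 1000 = 10.05525 kN/m³.
The centroid of a semicircle lies 4r/(3π) = 0.763944 m from the diameter, here below the top edge, so the centroid depth is h_c = 4.06 + 0.763944 = 4.82394 m.
A = πr²/2 = π × 1.8²/2 = 5.08938 m².
Resultant F = γ·h_c·A = 10.05525 × 4.82394 × 5.08938 = 246.865 kN.

F ≈ 247 kN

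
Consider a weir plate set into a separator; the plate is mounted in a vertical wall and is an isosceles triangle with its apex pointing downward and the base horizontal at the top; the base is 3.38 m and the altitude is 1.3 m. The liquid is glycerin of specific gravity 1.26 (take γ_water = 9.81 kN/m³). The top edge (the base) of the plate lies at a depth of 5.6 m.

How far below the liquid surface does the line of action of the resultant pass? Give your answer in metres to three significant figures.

γ = 1.26 × 9.81 = 12.3606 kN/m³.
With the apex down, the centroid sits h/3 = 1.3/3 = 0.433333 m below the base (the top edge), so the centroid depth is h_c = 5.6 + 0.433333 = 6.03333 m.
A = ½ × 3.38 × 1.3 = 2.197 m².
Resultant F = γ·h_c·A = 12.3606 × 6.03333 × 2.197 = 163.843 kN.
I_c = b·h³/36 = 3.38 × 1.3³/36 = 0.206274 m⁴.
Centre of pressure: y_p = y_c + I_c/(y_c·A) = 6.03333 + 0.206274/(6.03333 × 2.197) = 6.03333 + 0.0155617 = 6.04889 m along the plane.

h_p = 6.05 m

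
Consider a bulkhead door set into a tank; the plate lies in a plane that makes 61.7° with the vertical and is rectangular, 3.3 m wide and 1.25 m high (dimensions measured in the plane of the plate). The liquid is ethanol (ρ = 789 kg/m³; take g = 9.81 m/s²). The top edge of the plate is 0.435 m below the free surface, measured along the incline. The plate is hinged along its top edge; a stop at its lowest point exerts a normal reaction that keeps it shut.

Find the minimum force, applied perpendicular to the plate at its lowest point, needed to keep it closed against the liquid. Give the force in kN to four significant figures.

γ = ρg = 789 × 9.81 / 1000 = 7.74009 kN/m³.
The plate makes 61.7° with the vertical, i.e. θ = 90° − 61.7° = 28.3° to the horizontal. Measuring y along the incline from the free-surface line, vertical depth h = y·sinθ with sinθ = 0.474088.
The centroid lies 1.25/2 = 0.625 m below the top edge, so y_c = 0.435 + 0.625 = 1.06 m and h_c = 1.06 × 0.474088 = 0.502533 m.
A = 3.3 × 1.25 = 4.125 m².
Resultant F = γ·h_c·A = 7.74009 × 0.502533 × 4.125 = 16.0448 kN.
I_c = b·h³/12 = 3.3 × 1.25³/12 = 0.537109 m⁴.
Centre of pressure: y_p = y_c + I_c/(y_c·A) = 1.06 + 0.537109/(1.06 × 4.125) = 1.06 + 0.122838 = 1.18284 m along the plane.
The resultant acts 0.625 + 0.122838 = 0.747838 m (along the plate) below the hinge at the top edge, so the moment about the hinge is M = F × 0.747838 = 16.0448 × 0.747838 = 11.9989 kN·m.
A normal force at the bottom, 1.25 m from the hinge, must supply this moment: P = 11.9989/1.25 = 9.59912 kN.

P ≈ 9.599 kN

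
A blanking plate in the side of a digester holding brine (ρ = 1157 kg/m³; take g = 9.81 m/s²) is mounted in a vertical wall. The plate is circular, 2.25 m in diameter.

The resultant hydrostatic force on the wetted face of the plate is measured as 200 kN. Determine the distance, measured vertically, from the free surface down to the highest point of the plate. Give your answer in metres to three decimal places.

γ = ρg = 1157 × 9.81 / 1000 = 11.35017 kN/m³.
A = π(1.125)² = 3.97608 m².
From F = γ·h_c·A, the centroid depth is h_c = 200/(11.35017 × 3.97608) = 4.43172 m.
The centroid is at the centre, 1.125 m below the top of the plate, so the highest point sits at h_top = 4.43172 − 1.125 = 3.30672 m below the surface.

d_top ≈ 3.307 m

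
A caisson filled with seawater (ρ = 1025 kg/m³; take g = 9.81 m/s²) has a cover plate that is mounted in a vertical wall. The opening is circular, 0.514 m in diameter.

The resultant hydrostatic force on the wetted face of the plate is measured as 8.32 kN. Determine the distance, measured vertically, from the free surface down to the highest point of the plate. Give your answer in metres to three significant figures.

d_top ≈ 3.73 m

γ = ρg = 1025 × 9.81 / 1000 = 10.05525 kN/m³.
A = π(0.257)² = 0.207499 m².
From F = γ·h_c·A, the centroid depth is h_c = 8.32/(10.05525 × 0.207499) = 3.98763 m.
The centroid is at the centre, 0.257 m below the top of the plate, so the highest point sits at h_top = 3.98763 − 0.257 = 3.73063 m below the surface.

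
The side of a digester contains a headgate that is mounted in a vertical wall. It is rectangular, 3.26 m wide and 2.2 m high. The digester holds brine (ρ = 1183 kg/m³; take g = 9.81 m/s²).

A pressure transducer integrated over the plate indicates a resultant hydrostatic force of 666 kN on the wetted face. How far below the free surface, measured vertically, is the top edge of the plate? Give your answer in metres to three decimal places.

γ = ρg = 1183 × 9.81 / 1000 = 11.60523 kN/m³.
A = 3.26 × 2.2 = 7.172 m².
From F = γ·h_c·A, the centroid depth is h_c = 666/(11.60523 × 7.172) = 8.00166 m.
The centroid lies 2.2/2 = 1.1 m below the top edge, so the top edge sits at h_top = 8.00166 − 1.1 = 6.90166 m below the surface.

d_top ≈ 6.902 m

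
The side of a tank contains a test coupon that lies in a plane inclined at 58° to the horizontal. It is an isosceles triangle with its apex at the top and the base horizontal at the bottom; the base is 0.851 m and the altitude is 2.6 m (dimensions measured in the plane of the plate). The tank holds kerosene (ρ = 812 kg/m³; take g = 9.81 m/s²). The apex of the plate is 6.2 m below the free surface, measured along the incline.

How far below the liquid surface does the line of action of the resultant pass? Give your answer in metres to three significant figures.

γ = ρg = 812 × 9.81 / 1000 = 7.96572 kN/m³.
Let θ = 58° be the plate's angle to the horizontal; measure y along the incline from where the plane meets the free surface. Vertical depth h = y·sinθ with sinθ = 0.848048.
With the apex up, the centroid sits 2h/3 = 2 × 2.6/3 = 1.73333 m below the apex, so y_c = 6.2 + 1.73333 = 7.93333 m and h_c = 7.93333 × 0.848048 = 6.72784 m.
A = ½ × 0.851 × 2.6 = 1.1063 m².
Resultant F = γ·h_c·A = 7.96572 × 6.72784 × 1.1063 = 59.2889 kN.
I_c = b·h³/36 = 0.851 × 2.6³/36 = 0.415477 m⁴.
Centre of pressure: y_p = y_c + I_c/(y_c·A) = 7.93333 + 0.415477/(7.93333 × 1.1063) = 7.93333 + 0.0473389 = 7.98067 m along the plane.
Vertically, h_p = y_p·sinθ = 7.98067 × 0.848048 = 6.76799 m.

h_p = 6.77 m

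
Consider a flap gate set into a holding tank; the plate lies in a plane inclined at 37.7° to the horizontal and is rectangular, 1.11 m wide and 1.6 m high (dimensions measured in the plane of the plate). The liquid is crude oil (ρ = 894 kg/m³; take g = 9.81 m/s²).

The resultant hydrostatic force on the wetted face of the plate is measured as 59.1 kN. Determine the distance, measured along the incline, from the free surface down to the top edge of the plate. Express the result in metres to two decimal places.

y_top ≈ 5.40 m

γ = ρg = 894 × 9.81 / 1000 = 8.77014 kN/m³.
A = 1.11 × 1.6 = 1.776 m².
From F = γ·h_c·A, the centroid depth is h_c = 59.1/(8.77014 × 1.776) = 3.79436 m.
Let θ = 37.7° be the plate's angle to the horizontal; measure y along the incline from where the plane meets the free surface. Vertical depth h = y·sinθ with sinθ = 0.611527.
Along the incline, y_c = h_c/sinθ = 3.79436/0.611527 = 6.20473 m.
The centroid lies 1.6/2 = 0.8 m below the top edge, so the top edge sits at y_top = 6.20473 − 0.8 = 5.40473 m along the incline.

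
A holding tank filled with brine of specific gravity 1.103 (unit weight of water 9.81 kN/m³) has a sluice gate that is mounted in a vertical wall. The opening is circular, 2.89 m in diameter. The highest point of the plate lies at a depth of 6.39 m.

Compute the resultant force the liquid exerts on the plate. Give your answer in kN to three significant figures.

γ = 1.103 × 9.81 = 10.82043 kN/m³.
The centroid is at the centre, 1.445 m below the top of the plate, so the centroid depth is h_c = 6.39 + 1.445 = 7.835 m.
A = π(1.445)² = 6.55972 m².
Resultant F = γ·h_c·A = 10.82043 × 7.835 × 6.55972 = 556.12 kN.

F ≈ 556 kN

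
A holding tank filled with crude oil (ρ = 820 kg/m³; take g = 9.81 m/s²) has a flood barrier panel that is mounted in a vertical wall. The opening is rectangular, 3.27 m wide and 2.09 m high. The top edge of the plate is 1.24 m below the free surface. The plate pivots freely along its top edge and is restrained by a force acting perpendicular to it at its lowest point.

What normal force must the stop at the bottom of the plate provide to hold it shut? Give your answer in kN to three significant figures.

P ≈ 72.4 kN

γ = ρg = 820 × 9.81 / 1000 = 8.0442 kN/m³.
The centroid lies 2.09/2 = 1.045 m below the top edge, so the centroid depth is h_c = 1.24 + 1.045 = 2.285 m.
A = 3.27 × 2.09 = 6.8343 m².
Resultant F = γ·h_c·A = 8.0442 × 2.285 × 6.8343 = 125.621 kN.
I_c = b·h³/12 = 3.27 × 2.09³/12 = 2.48774 m⁴.
Centre of pressure: y_p = y_c + I_c/(y_c·A) = 2.285 + 2.48774/(2.285 × 6.8343) = 2.285 + 0.159303 = 2.4443 m along the plane.
The resultant acts 1.045 + 0.159303 = 1.2043 m (along the plate) below the hinge at the top edge, so the moment about the hinge is M = F × 1.2043 = 125.621 × 1.2043 = 151.285 kN·m.
A normal force at the bottom, 2.09 m from the hinge, must supply this moment: P = 151.285/2.09 = 72.3852 kN.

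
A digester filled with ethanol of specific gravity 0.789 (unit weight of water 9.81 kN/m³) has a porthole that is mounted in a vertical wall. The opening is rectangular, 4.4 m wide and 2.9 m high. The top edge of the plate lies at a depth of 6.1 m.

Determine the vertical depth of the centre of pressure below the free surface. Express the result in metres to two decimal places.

γ = 0.789 × 9.81 = 7.74009 kN/m³.
The centroid lies 2.9/2 = 1.45 m below the top edge, so the centroid depth is h_c = 6.1 + 1.45 = 7.55 m.
A = 4.4 × 2.9 = 12.76 m².
Resultant F = γ·h_c·A = 7.74009 × 7.55 × 12.76 = 745.665 kN.
I_c = b·h³/12 = 4.4 × 2.9³/12 = 8.94263 m⁴.
Centre of pressure: y_p = y_c + I_c/(y_c·A) = 7.55 + 8.94263/(7.55 × 12.76) = 7.55 + 0.0928256 = 7.64283 m along the plane.

h_p = 7.64 m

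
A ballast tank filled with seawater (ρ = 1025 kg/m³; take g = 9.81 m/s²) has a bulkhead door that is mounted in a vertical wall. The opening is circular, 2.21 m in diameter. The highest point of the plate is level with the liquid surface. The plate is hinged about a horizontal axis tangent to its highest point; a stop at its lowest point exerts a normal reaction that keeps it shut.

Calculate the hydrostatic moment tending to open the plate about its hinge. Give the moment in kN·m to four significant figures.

M ≈ 58.87 kN·m

γ = ρg = 1025 × 9.81 / 1000 = 10.05525 kN/m³.
The centroid is at the centre, 1.105 m below the top of the plate, so the centroid depth is h_c = 1.105 m.
A = π(1.105)² = 3.83596 m².
Resultant F = γ·h_c·A = 10.05525 × 1.105 × 3.83596 = 42.6215 kN.
I_c = πr⁴/4 = π × 1.105⁴/4 = 1.17095 m⁴.
Centre of pressure: y_p = y_c + I_c/(y_c·A) = 1.105 + 1.17095/(1.105 × 3.83596) = 1.105 + 0.27625 = 1.38125 m along the plane.
The resultant acts 1.105 + 0.27625 = 1.38125 m (along the plate) below the hinge at the top edge, so the moment about the hinge is M = F × 1.38125 = 42.6215 × 1.38125 = 58.8709 kN·m.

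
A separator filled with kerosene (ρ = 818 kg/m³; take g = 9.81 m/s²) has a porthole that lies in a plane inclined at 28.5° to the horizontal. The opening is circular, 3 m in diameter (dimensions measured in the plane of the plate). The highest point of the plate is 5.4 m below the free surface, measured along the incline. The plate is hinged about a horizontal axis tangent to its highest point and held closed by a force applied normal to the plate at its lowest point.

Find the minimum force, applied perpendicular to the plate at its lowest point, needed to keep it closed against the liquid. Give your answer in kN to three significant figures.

γ = ρg = 818 × 9.81 / 1000 = 8.02458 kN/m³.
Let θ = 28.5° be the plate's angle to the horizontal; measure y along the incline from where the plane meets the free surface. Vertical depth h = y·sinθ with sinθ = 0.477159.
The centroid is at the centre, 1.5 m below the top of the plate, so y_c = 5.4 + 1.5 = 6.9 m and h_c = 6.9 × 0.477159 = 3.2924 m.
A = π(1.5)² = 7.06858 m².
Resultant F = γ·h_c·A = 8.02458 × 3.2924 × 7.06858 = 186.753 kN.
I_c = πr⁴/4 = π × 1.5⁴/4 = 3.97608 m⁴.
Centre of pressure: y_p = y_c + I_c/(y_c·A) = 6.9 + 3.97608/(6.9 × 7.06858) = 6.9 + 0.0815218 = 6.98152 m along the plane.
The resultant acts 1.5 + 0.0815218 = 1.58152 m (along the plate) below the hinge at the top edge, so the moment about the hinge is M = F × 1.58152 = 186.753 × 1.58152 = 295.354 kN·m.
A normal force at the bottom, 3 m from the hinge, must supply this moment: P = 295.354/3 = 98.4513 kN.

P ≈ 98.5 kN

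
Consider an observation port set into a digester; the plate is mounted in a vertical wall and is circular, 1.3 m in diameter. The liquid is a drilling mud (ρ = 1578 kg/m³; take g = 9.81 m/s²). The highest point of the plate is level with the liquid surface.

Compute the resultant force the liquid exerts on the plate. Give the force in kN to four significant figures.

F ≈ 13.36 kN

γ = ρg = 1578 × 9.81 / 1000 = 15.48018 kN/m³.
The centroid is at the centre, 0.65 m below the top of the plate, so the centroid depth is h_c = 0.65 m.
A = π(0.65)² = 1.32732 m².
Resultant F = γ·h_c·A = 15.48018 × 0.65 × 1.32732 = 13.3556 kN.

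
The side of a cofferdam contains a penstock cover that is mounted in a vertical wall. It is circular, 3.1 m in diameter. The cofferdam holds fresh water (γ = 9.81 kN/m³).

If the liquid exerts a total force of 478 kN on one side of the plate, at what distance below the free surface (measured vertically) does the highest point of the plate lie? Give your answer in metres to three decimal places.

d_top ≈ 4.906 m

γ = 9.81 kN/m³.
A = π(1.55)² = 7.54768 m².
From F = γ·h_c·A, the centroid depth is h_c = 478/(9.81 × 7.54768) = 6.45573 m.
The centroid is at the centre, 1.55 m below the top of the plate, so the highest point sits at h_top = 6.45573 − 1.55 = 4.90573 m below the surface.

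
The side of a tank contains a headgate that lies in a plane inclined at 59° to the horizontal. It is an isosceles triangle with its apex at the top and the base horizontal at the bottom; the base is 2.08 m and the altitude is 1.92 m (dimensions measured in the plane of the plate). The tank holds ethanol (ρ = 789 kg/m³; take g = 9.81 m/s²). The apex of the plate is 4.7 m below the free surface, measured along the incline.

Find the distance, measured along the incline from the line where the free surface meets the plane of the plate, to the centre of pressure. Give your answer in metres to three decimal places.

γ = ρg = 789 × 9.81 / 1000 = 7.74009 kN/m³.
Let θ = 59° be the plate's angle to the horizontal; measure y along the incline from where the plane meets the free surface. Vertical depth h = y·sinθ with sinθ = 0.857167.
With the apex up, the centroid sits 2h/3 = 2 × 1.92/3 = 1.28 m below the apex, so y_c = 4.7 + 1.28 = 5.98 m and h_c = 5.98 × 0.857167 = 5.12586 m.
A = ½ × 2.08 × 1.92 = 1.9968 m².
Resultant F = γ·h_c·A = 7.74009 × 5.12586 × 1.9968 = 79.2223 kN.
I_c = b·h³/36 = 2.08 × 1.92³/36 = 0.408945 m⁴.
Centre of pressure: y_p = y_c + I_c/(y_c·A) = 5.98 + 0.408945/(5.98 × 1.9968) = 5.98 + 0.0342475 = 6.01425 m along the plane.

y_p = 6.014 m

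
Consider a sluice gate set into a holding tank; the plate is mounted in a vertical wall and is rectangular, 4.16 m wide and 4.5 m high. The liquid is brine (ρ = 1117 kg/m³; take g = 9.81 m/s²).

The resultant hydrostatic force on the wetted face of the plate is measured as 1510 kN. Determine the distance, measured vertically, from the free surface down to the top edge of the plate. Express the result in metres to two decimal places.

γ = ρg = 1117 × 9.81 / 1000 = 10.95777 kN/m³.
A = 4.16 × 4.5 = 18.72 m².
From F = γ·h_c·A, the centroid depth is h_c = 1510/(10.95777 × 18.72) = 7.36121 m.
The centroid lies 4.5/2 = 2.25 m below the top edge, so the top edge sits at h_top = 7.36121 − 2.25 = 5.11121 m below the surface.

d_top ≈ 5.11 m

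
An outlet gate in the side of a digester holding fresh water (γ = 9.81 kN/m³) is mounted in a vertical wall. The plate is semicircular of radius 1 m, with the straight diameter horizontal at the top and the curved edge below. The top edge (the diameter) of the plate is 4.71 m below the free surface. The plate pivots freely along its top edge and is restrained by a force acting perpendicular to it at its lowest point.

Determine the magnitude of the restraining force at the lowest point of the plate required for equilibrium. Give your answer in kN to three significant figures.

γ = 9.81 kN/m³.
The centroid of a semicircle lies 4r/(3π) = 0.424413 m from the diameter, here below the top edge, so the centroid depth is h_c = 4.71 + 0.424413 = 5.13441 m.
A = πr²/2 = π × 1²/2 = 1.5708 m².
Resultant F = γ·h_c·A = 9.81 × 5.13441 × 1.5708 = 79.1189 kN.
I_c = (π/8 − 8/(9π))·r⁴ = 0.109757 × 1⁴ = 0.109757 m⁴.
Centre of pressure: y_p = y_c + I_c/(y_c·A) = 5.13441 + 0.109757/(5.13441 × 1.5708) = 5.13441 + 0.0136088 = 5.14802 m along the plane.
The resultant acts 0.424413 + 0.0136088 = 0.438022 m (along the plate) below the hinge at the top edge, so the moment about the hinge is M = F × 0.438022 = 79.1189 × 0.438022 = 34.6558 kN·m.
A normal force at the bottom, 1 m from the hinge, must supply this moment: P = 34.6558/1 = 34.6558 kN.

P ≈ 34.7 kN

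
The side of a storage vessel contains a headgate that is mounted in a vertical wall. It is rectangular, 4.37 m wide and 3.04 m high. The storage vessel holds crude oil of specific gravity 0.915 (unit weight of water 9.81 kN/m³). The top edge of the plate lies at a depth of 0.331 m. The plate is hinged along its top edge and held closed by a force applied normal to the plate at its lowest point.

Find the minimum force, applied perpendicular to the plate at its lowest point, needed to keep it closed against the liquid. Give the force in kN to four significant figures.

P ≈ 140.6 kN

γ = 0.915 × 9.81 = 8.97615 kN/m³.
The centroid lies 3.04/2 = 1.52 m below the top edge, so the centroid depth is h_c = 0.331 + 1.52 = 1.851 m.
A = 4.37 × 3.04 = 13.2848 m².
Resultant F = γ·h_c·A = 8.97615 × 1.851 × 13.2848 = 220.725 kN.
I_c = b·h³/12 = 4.37 × 3.04³/12 = 10.2311 m⁴.
Centre of pressure: y_p = y_c + I_c/(y_c·A) = 1.851 + 10.2311/(1.851 × 13.2848) = 1.851 + 0.416065 = 2.26707 m along the plane.
The resultant acts 1.52 + 0.416065 = 1.93607 m (along the plate) below the hinge at the top edge, so the moment about the hinge is M = F × 1.93607 = 220.725 × 1.93607 = 427.339 kN·m.
A normal force at the bottom, 3.04 m from the hinge, must supply this moment: P = 427.339/3.04 = 140.572 kN.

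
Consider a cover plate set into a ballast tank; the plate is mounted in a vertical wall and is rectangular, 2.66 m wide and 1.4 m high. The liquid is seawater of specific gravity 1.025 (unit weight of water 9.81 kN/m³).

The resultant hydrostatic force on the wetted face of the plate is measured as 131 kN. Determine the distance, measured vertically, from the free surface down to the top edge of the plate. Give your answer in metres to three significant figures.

γ = 1.025 × 9.81 = 10.05525 kN/m³.
A = 2.66 × 1.4 = 3.724 m².
From F = γ·h_c·A, the centroid depth is h_c = 131/(10.05525 × 3.724) = 3.49839 m.
The centroid lies 1.4/2 = 0.7 m below the top edge, so the top edge sits at h_top = 3.49839 − 0.7 = 2.79839 m below the surface.

d_top ≈ 2.80 m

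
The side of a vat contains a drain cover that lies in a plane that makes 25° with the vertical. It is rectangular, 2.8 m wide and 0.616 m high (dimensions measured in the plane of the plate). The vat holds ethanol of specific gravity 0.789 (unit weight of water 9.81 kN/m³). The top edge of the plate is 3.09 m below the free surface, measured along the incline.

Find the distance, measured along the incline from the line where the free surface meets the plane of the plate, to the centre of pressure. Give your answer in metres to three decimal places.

γ = 0.789 × 9.81 = 7.74009 kN/m³.
The plate makes 25° with the vertical, i.e. θ = 90° − 25° = 65° to the horizontal. Measuring y along the incline from the free-surface line, vertical depth h = y·sinθ with sinθ = 0.906308.
The centroid lies 0.616/2 = 0.308 m below the top edge, so y_c = 3.09 + 0.308 = 3.398 m and h_c = 3.398 × 0.906308 = 3.07963 m.
A = 2.8 × 0.616 = 1.7248 m².
Resultant F = γ·h_c·A = 7.74009 × 3.07963 × 1.7248 = 41.1134 kN.
I_c = b·h³/12 = 2.8 × 0.616³/12 = 0.0545405 m⁴.
Centre of pressure: y_p = y_c + I_c/(y_c·A) = 3.398 + 0.0545405/(3.398 × 1.7248) = 3.398 + 0.00930587 = 3.40731 m along the plane.

y_p = 3.407 m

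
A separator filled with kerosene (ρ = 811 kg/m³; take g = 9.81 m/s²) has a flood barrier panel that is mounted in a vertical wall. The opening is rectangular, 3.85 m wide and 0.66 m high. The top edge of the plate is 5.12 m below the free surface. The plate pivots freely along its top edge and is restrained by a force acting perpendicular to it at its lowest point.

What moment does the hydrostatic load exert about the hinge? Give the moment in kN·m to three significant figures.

γ = ρg = 811 × 9.81 / 1000 = 7.95591 kN/m³.
The centroid lies 0.66/2 = 0.33 m below the top edge, so the centroid depth is h_c = 5.12 + 0.33 = 5.45 m.
A = 3.85 × 0.66 = 2.541 m².
Resultant F = γ·h_c·A = 7.95591 × 5.45 × 2.541 = 110.177 kN.
I_c = b·h³/12 = 3.85 × 0.66³/12 = 0.0922383 m⁴.
Centre of pressure: y_p = y_c + I_c/(y_c·A) = 5.45 + 0.0922383/(5.45 × 2.541) = 5.45 + 0.00666055 = 5.45666 m along the plane.
The resultant acts 0.33 + 0.00666055 = 0.336661 m (along the plate) below the hinge at the top edge, so the moment about the hinge is M = F × 0.336661 = 110.177 × 0.336661 = 37.0923 kN·m.

M ≈ 37.1 kN·m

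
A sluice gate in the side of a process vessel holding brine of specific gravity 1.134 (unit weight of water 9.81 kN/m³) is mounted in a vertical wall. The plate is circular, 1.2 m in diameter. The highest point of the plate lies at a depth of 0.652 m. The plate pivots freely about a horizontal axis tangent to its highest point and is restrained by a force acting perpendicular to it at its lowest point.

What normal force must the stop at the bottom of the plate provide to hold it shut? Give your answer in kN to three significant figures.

γ = 1.134 × 9.81 = 11.12454 kN/m³.
The centroid is at the centre, 0.6 m below the top of the plate, so the centroid depth is h_c = 0.652 + 0.6 = 1.252 m.
A = π(0.6)² = 1.13097 m².
Resultant F = γ·h_c·A = 11.12454 × 1.252 × 1.13097 = 15.7521 kN.
I_c = πr⁴/4 = π × 0.6⁴/4 = 0.101788 m⁴.
Centre of pressure: y_p = y_c + I_c/(y_c·A) = 1.252 + 0.101788/(1.252 × 1.13097) = 1.252 + 0.0718855 = 1.32389 m along the plane.
The resultant acts 0.6 + 0.0718855 = 0.671886 m (along the plate) below the hinge at the top edge, so the moment about the hinge is M = F × 0.671886 = 15.7521 × 0.671886 = 10.5836 kN·m.
A normal force at the bottom, 1.2 m from the hinge, must supply this moment: P = 10.5836/1.2 = 8.81967 kN.

P ≈ 8.82 kN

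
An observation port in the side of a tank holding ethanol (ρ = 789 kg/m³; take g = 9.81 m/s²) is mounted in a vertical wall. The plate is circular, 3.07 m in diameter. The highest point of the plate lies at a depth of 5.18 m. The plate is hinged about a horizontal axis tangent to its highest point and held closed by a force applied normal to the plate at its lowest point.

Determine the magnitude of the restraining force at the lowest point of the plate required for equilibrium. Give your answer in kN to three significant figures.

γ = ρg = 789 × 9.81 / 1000 = 7.74009 kN/m³.
The centroid is at the centre, 1.535 m below the top of the plate, so the centroid depth is h_c = 5.18 + 1.535 = 6.715 m.
A = π(1.535)² = 7.4023 m².
Resultant F = γ·h_c·A = 7.74009 × 6.715 × 7.4023 = 384.732 kN.
I_c = πr⁴/4 = π × 1.535⁴/4 = 4.36037 m⁴.
Centre of pressure: y_p = y_c + I_c/(y_c·A) = 6.715 + 4.36037/(6.715 × 7.4023) = 6.715 + 0.0877224 = 6.80272 m along the plane.
The resultant acts 1.535 + 0.0877224 = 1.62272 m (along the plate) below the hinge at the top edge, so the moment about the hinge is M = F × 1.62272 = 384.732 × 1.62272 = 624.312 kN·m.
A normal force at the bottom, 3.07 m from the hinge, must supply this moment: P = 624.312/3.07 = 203.359 kN.

P ≈ 203 kN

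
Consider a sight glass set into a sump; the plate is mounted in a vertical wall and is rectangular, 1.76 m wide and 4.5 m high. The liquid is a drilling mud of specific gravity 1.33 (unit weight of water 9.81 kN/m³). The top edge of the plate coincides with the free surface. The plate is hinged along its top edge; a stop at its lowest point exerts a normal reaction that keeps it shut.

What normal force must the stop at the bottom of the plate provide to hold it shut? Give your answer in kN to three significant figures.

γ = 1.33 × 9.81 = 13.0473 kN/m³.
The centroid lies 4.5/2 = 2.25 m below the top edge, so the centroid depth is h_c = 2.25 m.
A = 1.76 × 4.5 = 7.92 m².
Resultant F = γ·h_c·A = 13.0473 × 2.25 × 7.92 = 232.503 kN.
I_c = b·h³/12 = 1.76 × 4.5³/12 = 13.365 m⁴.
Centre of pressure: y_p = y_c + I_c/(y_c·A) = 2.25 + 13.365/(2.25 × 7.92) = 2.25 + 0.75 = 3 m along the plane.
The resultant acts 2.25 + 0.75 = 3 m (along the plate) below the hinge at the top edge, so the moment about the hinge is M = F × 3 = 232.503 × 3 = 697.509 kN·m.
A normal force at the bottom, 4.5 m from the hinge, must supply this moment: P = 697.509/4.5 = 155.002 kN.

P ≈ 155 kN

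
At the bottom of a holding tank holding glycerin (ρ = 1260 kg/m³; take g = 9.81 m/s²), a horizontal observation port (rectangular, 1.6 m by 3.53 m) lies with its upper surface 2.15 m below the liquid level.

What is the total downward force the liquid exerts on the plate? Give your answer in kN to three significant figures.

F ≈ 150 kN

γ = ρg = 1260 × 9.81 / 1000 = 12.3606 kN/m³.
The plate is horizontal, so pressure is uniform at p = γ·h = 12.3606 × 2.15 = 26.5753 kN/m².
A = 1.6 × 3.53 = 5.648 m².
F = p·A = 26.5753 × 5.648 = 150.097 kN.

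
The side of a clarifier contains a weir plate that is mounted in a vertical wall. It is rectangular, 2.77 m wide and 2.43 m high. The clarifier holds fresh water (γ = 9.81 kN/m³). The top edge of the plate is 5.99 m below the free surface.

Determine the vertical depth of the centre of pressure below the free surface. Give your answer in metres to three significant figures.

h_p = 7.27 m

γ = 9.81 kN/m³.
The centroid lies 2.43/2 = 1.215 m below the top edge, so the centroid depth is h_c = 5.99 + 1.215 = 7.205 m.
A = 2.77 × 2.43 = 6.7311 m².
Resultant F = γ·h_c·A = 9.81 × 7.205 × 6.7311 = 475.761 kN.
I_c = b·h³/12 = 2.77 × 2.43³/12 = 3.31221 m⁴.
Centre of pressure: y_p = y_c + I_c/(y_c·A) = 7.205 + 3.31221/(7.205 × 6.7311) = 7.205 + 0.0682964 = 7.2733 m along the plane.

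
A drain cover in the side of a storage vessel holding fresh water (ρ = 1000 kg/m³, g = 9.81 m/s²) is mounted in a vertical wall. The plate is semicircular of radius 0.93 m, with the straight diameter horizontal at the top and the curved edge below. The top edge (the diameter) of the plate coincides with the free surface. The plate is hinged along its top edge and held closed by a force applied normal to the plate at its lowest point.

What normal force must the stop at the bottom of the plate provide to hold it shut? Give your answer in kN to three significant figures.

P ≈ 3.10 kN

γ = ρg = 1000 × 9.81 = 9810 N/m³ = 9.81 kN/m³.
The centroid of a semicircle lies 4r/(3π) = 0.394704 m from the diameter, here below the top edge, so the centroid depth is h_c = 0.394704 m.
A = πr²/2 = π × 0.93²/2 = 1.35858 m².
Resultant F = γ·h_c·A = 9.81 × 0.394704 × 1.35858 = 5.26048 kN.
I_c = (π/8 − 8/(9π))·r⁴ = 0.109757 × 0.93⁴ = 0.0821039 m⁴.
Centre of pressure: y_p = y_c + I_c/(y_c·A) = 0.394704 + 0.0821039/(0.394704 × 1.35858) = 0.394704 + 0.153111 = 0.547815 m along the plane.
The resultant acts 0.394704 + 0.153111 = 0.547815 m (along the plate) below the hinge at the top edge, so the moment about the hinge is M = F × 0.547815 = 5.26048 × 0.547815 = 2.88177 kN·m.
A normal force at the bottom, 0.93 m from the hinge, must supply this moment: P = 2.88177/0.93 = 3.09868 kN.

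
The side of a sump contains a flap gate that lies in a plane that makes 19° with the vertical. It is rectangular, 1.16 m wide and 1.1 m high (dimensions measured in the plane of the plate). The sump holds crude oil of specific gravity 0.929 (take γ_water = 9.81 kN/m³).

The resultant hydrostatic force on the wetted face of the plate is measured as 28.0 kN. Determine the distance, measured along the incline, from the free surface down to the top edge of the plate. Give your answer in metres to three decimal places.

y_top ≈ 1.997 m

γ = 0.929 × 9.81 = 9.11349 kN/m³.
A = 1.16 × 1.1 = 1.276 m².
From F = γ·h_c·A, the centroid depth is h_c = 28.0/(9.11349 × 1.276) = 2.40781 m.
The plate makes 19° with the vertical, i.e. θ = 90° − 19° = 71° to the horizontal. Measuring y along the incline from the free-surface line, vertical depth h = y·sinθ with sinθ = 0.945519.
Along the incline, y_c = h_c/sinθ = 2.40781/0.945519 = 2.54655 m.
The centroid lies 1.1/2 = 0.55 m below the top edge, so the top edge sits at y_top = 2.54655 − 0.55 = 1.99655 m along the incline.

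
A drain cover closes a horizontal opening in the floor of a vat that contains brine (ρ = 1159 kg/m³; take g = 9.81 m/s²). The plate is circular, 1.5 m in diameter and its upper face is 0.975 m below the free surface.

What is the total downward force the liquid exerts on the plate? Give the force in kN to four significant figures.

F ≈ 19.59 kN

γ = ρg = 1159 × 9.81 / 1000 = 11.36979 kN/m³.
The plate is horizontal, so pressure is uniform at p = γ·h = 11.36979 × 0.975 = 11.0855 kN/m².
A = π(0.75)² = 1.76715 m².
F = p·A = 11.0855 × 1.76715 = 19.5897 kN.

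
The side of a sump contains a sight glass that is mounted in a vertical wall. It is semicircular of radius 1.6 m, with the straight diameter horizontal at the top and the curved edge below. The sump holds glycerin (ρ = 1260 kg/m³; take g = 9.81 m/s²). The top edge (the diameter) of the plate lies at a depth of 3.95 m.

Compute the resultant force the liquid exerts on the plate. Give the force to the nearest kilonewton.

γ = ρg = 1260 × 9.81 / 1000 = 12.3606 kN/m³.
The centroid of a semicircle lies 4r/(3π) = 0.679061 m from the diameter, here below the top edge, so the centroid depth is h_c = 3.95 + 0.679061 = 4.62906 m.
A = πr²/2 = π × 1.6²/2 = 4.02124 m².
Resultant F = γ·h_c·A = 12.3606 × 4.62906 × 4.02124 = 230.087 kN.

F ≈ 230 kN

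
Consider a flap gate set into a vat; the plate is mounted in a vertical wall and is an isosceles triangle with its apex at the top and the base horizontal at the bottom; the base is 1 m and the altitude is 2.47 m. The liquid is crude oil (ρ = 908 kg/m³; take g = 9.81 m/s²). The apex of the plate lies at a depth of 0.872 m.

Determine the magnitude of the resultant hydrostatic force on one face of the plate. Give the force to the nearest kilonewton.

γ = ρg = 908 × 9.81 / 1000 = 8.90748 kN/m³.
With the apex up, the centroid sits 2h/3 = 2 × 2.47/3 = 1.64667 m below the apex, so the centroid depth is h_c = 0.872 + 1.64667 = 2.51867 m.
A = ½ × 1 × 2.47 = 1.235 m².
Resultant F = γ·h_c·A = 8.90748 × 2.51867 × 1.235 = 27.7072 kN.

F ≈ 28 kN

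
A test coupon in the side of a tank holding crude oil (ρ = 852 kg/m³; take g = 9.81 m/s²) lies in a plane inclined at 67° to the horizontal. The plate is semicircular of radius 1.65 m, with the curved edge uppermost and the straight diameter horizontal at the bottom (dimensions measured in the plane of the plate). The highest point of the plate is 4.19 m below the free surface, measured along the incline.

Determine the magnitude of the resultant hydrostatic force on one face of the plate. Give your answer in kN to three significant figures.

γ = ρg = 852 × 9.81 / 1000 = 8.35812 kN/m³.
Let θ = 67° be the plate's angle to the horizontal; measure y along the incline from where the plane meets the free surface. Vertical depth h = y·sinθ with sinθ = 0.920505.
The centroid lies 4r/(3π) = 0.700282 m above the diameter, so r − 4r/(3π) = 1.65 − 0.700282 = 0.949718 m below the topmost point, so y_c = 4.19 + 0.949718 = 5.13972 m and h_c = 5.13972 × 0.920505 = 4.73114 m.
A = πr²/2 = π × 1.65²/2 = 4.27649 m².
Resultant F = γ·h_c·A = 8.35812 × 4.73114 × 4.27649 = 169.107 kN.

F ≈ 169 kN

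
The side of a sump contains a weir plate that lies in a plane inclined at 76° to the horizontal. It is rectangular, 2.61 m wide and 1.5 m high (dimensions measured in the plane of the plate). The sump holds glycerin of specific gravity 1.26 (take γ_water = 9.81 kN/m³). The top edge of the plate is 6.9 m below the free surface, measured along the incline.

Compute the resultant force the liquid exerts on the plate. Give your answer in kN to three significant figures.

γ = 1.26 × 9.81 = 12.3606 kN/m³.
Let θ = 76° be the plate's angle to the horizontal; measure y along the incline from where the plane meets the free surface. Vertical depth h = y·sinθ with sinθ = 0.970296.
The centroid lies 1.5/2 = 0.75 m below the top edge, so y_c = 6.9 + 0.75 = 7.65 m and h_c = 7.65 × 0.970296 = 7.42276 m.
A = 2.61 × 1.5 = 3.915 m².
Resultant F = γ·h_c·A = 12.3606 × 7.42276 × 3.915 = 359.2 kN.

F ≈ 359 kN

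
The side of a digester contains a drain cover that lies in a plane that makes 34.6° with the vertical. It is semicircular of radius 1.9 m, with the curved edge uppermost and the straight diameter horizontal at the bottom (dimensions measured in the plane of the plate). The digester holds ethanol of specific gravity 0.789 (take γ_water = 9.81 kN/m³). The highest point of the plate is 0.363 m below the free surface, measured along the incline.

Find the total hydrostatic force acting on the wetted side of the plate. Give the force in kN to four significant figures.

γ = 0.789 × 9.81 = 7.74009 kN/m³.
The plate makes 34.6° with the vertical, i.e. θ = 90° − 34.6° = 55.4° to the horizontal. Measuring y along the incline from the free-surface line, vertical depth h = y·sinθ with sinθ = 0.823136.
The centroid lies 4r/(3π) = 0.806385 m above the diameter, so r − 4r/(3π) = 1.9 − 0.806385 = 1.09361 m below the topmost point, so y_c = 0.363 + 1.09361 = 1.45661 m and h_c = 1.45661 × 0.823136 = 1.19899 m.
A = πr²/2 = π × 1.9²/2 = 5.67057 m².
Resultant F = γ·h_c·A = 7.74009 × 1.19899 × 5.67057 = 52.6245 kN.

F ≈ 52.62 kN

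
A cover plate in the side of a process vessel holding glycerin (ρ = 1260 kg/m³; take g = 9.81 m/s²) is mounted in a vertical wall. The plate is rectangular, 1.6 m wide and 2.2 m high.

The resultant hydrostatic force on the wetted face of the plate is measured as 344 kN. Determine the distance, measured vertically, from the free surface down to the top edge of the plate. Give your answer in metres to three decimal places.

d_top ≈ 6.806 m

γ = ρg = 1260 × 9.81 / 1000 = 12.3606 kN/m³.
A = 1.6 × 2.2 = 3.52 m².
From F = γ·h_c·A, the centroid depth is h_c = 344/(12.3606 × 3.52) = 7.90635 m.
The centroid lies 2.2/2 = 1.1 m below the top edge, so the top edge sits at h_top = 7.90635 − 1.1 = 6.80635 m below the surface.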